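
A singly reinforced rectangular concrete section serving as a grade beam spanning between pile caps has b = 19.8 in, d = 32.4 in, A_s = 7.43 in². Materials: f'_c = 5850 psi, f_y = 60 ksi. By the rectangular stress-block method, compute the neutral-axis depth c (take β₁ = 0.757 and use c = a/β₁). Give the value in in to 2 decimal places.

T = A_s f_y = 7.43 × 60 = 445.8 kips.
a = T/(0.85 f'_c b) = 445.8/(0.85 × 5.85 × 19.8) = 4.5279 in.
With β₁ = 0.757, c = a/β₁ = 4.5279/0.757 = 5.98 in.

c ≈ 5.98 in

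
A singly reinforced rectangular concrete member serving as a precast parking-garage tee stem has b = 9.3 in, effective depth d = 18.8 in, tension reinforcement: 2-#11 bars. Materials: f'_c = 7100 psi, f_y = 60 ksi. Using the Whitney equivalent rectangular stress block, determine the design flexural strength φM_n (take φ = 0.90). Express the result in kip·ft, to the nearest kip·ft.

A_s = 2 × 1.56 = 3.12 in².
T = A_s f_y = 3.12 × 60 = 187.2 kips.
a = T/(0.85 f'_c b) = 187.2/(0.85 × 7.1 × 9.3) = 3.335 in.
M_n = T(d − a/2) = 187.2 × (18.8 − 1.6675) = 3207.2 kip·in = 3207.2/12 = 267.27 kip·ft.
φM_n = 0.90 × 267.27 = 240.54 kip·ft.

φM_n ≈ 241 kip·ft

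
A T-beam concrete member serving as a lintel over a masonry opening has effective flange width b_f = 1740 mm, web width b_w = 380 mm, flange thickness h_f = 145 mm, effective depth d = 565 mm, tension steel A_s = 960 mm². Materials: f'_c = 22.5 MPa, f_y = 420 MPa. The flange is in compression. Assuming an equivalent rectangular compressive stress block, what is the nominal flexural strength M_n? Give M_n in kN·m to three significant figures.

M_n ≈ 225 kN·m

Tension: T = A_s f_y = 960 × 420 = 403200 N.
Try a within the flange: a = T/(0.85 f'_c b_f) = 403200/(0.85 × 22.5 × 1740) = 12.12 mm.
Since a = 12.12 ≤ h_f = 145 mm, the stress block lies entirely in the flange; analyse as a rectangular beam of width b_f.
M_n = T(d − a/2) = 403200 × (565 − 6.06) = 225.36 × 10⁶ N·mm.
M_n = 225.36 kN·m.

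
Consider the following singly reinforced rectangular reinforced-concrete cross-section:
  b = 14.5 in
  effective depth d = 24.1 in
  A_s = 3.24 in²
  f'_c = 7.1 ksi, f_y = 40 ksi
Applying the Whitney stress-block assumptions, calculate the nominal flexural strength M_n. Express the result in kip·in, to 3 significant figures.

T = A_s f_y = 3.24 × 40 = 129.6 kips.
a = T/(0.85 f'_c b) = 129.6/(0.85 × 7.1 × 14.5) = 1.481 in.
M_n = T(d − a/2) = 129.6 × (24.1 − 0.7405) = 3027.4 kip·in.

M_n ≈ 3030 kip·in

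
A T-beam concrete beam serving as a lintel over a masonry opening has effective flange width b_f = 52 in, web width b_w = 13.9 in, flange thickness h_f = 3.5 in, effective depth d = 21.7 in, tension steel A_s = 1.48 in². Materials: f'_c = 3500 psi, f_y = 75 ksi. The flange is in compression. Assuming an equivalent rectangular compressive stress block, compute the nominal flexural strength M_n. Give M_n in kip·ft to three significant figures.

M_n ≈ 197 kip·ft

Tension: T = A_s f_y = 1.48 × 75 = 111 kips.
Try a within the flange: a = T/(0.85 f'_c b_f) = 111/(0.85 × 3.5 × 52) = 0.718 in.
Since a = 0.718 ≤ h_f = 3.5 in, the stress block lies entirely in the flange; analyse as a rectangular beam of width b_f.
M_n = T(d − a/2) = 111 × (21.7 − 0.359) = 2368.9 kip·in.
M_n = 2368.9/12 = 197.41 kip·ft.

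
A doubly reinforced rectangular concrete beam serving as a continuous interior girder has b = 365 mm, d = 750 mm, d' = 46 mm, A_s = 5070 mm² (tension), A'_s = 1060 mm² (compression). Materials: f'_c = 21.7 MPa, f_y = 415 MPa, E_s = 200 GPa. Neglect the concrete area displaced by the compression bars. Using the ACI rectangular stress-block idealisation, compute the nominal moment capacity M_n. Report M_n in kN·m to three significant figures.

M_n ≈ 1350 kN·m

Assume both tension and compression steel yield.
Net tension couple steel: A_s − A'_s = 4010 mm².
a = (A_s − A'_s) f_y / (0.85 f'_c b) = 1664150/(0.85 × 21.7 × 365) = 247.18 mm.
c = a/β₁ = 247.18/0.85 = 290.80 mm; ε'_s = 0.003(c − d')/c = 0.0025 ≥ f_y/E_s = 0.0021, so compression steel does yield.
M_n = (A_s − A'_s) f_y (d − a/2) + A'_s f_y (d − d') = [1664150 × (750 − 123.59) + 439900 × (750 − 46)] × 10⁻⁶ = 1042.44 + 309.69 = 1352.13 kN·m.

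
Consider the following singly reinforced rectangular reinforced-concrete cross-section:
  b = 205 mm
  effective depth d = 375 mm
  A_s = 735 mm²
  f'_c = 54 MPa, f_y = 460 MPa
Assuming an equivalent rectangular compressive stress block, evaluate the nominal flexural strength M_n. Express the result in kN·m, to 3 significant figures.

T = A_s f_y = 735 × 460 = 338100 N = 338.1 kN.
From C = T: a = T/(0.85 f'_c b) = 338100/(0.85 × 54 × 205) = 35.93 mm.
M_n = T(d − a/2) = 338.1 kN × (375 − 17.965) mm = 120.71 kN·m.

M_n ≈ 121 kN·m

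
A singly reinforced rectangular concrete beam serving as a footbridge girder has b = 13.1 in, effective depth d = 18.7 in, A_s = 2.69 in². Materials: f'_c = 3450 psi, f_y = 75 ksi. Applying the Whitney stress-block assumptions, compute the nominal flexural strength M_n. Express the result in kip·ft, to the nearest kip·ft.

T = A_s f_y = 2.69 × 75 = 201.75 kips.
a = T/(0.85 f'_c b) = 201.75/(0.85 × 3.45 × 13.1) = 5.252 in.
M_n = T(d − a/2) = 201.75 × (18.7 − 2.626) = 3242.9 kip·in = 3242.9/12 = 270.24 kip·ft.

M_n ≈ 270 kip·ft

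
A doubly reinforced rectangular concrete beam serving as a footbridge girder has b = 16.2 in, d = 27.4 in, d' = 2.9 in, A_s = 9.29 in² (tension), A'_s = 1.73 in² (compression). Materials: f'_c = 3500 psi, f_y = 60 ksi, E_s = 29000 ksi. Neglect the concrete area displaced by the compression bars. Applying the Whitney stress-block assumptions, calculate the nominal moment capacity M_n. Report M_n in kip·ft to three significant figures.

Assume both steels yield.
a = (A_s − A'_s) f_y/(0.85 f'_c b) = (9.29 − 1.73) × 60/(0.85 × 3.5 × 16.2) = 9.412 in.
c = a/β₁ = 9.412/0.85 = 11.073 in; ε'_s = 0.003(c − d')/c = 0.0022 ≥ ε_y = 0.0021, so the compression steel yields.
M_n = (A_s − A'_s) f_y (d − a/2) + A'_s f_y (d − d') = 453.6 × (27.4 − 4.706) + 103.8 × (27.4 − 2.9) = 10294.0 + 2543.1 = 12837.1 kip·in = 12837.1/12 = 1069.76 kip·ft.

M_n ≈ 1070 kip·ft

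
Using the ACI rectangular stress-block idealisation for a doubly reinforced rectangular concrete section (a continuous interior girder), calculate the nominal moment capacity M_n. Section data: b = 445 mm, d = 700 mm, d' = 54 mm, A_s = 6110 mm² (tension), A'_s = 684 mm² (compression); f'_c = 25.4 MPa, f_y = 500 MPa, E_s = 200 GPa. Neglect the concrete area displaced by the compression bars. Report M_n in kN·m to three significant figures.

Assume both tension and compression steel yield.
Net tension couple steel: A_s − A'_s = 5426 mm².
a = (A_s − A'_s) f_y / (0.85 f'_c b) = 2713000/(0.85 × 25.4 × 445) = 282.38 mm.
c = a/β₁ = 282.38/0.85 = 332.21 mm; ε'_s = 0.003(c − d')/c = 0.0025 ≥ f_y/E_s = 0.0025, so compression steel does yield.
M_n = (A_s − A'_s) f_y (d − a/2) + A'_s f_y (d − d') = [2713000 × (700 − 141.19) + 342000 × (700 − 54)] × 10⁻⁶ = 1516.05 + 220.93 = 1736.98 kN·m.

M_n ≈ 1740 kN·m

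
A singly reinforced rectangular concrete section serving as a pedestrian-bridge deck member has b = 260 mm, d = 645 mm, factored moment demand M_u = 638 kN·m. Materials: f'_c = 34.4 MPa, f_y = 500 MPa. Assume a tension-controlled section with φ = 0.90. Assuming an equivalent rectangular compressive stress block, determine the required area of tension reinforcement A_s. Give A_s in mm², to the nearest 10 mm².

M_n = M_u/φ = 638/0.90 = 708.889 kN·m.
With M_n = 0.85 f'_c a b (d − a/2), solve the quadratic for a:
a = d − √(d² − 2M_n/(0.85 f'_c b)) = 645 − √(645² − 2 × 708.889×10⁶/(0.85 × 34.4 × 260)) = 165.90 mm.
A_s = 0.85 f'_c a b / f_y = 0.85 × 34.4 × 165.90 × 260 / 500 = 2522.5 mm².

A_s ≈ 2520 mm²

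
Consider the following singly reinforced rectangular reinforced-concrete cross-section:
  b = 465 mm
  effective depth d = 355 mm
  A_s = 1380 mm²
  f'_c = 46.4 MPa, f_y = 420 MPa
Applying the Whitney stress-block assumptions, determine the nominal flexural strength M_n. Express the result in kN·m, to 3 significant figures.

M_n ≈ 197 kN·m

T = A_s f_y = 1380 × 420 = 579600 N = 579.6 kN.
From C = T: a = T/(0.85 f'_c b) = 579600/(0.85 × 46.4 × 465) = 31.60 mm.
M_n = T(d − a/2) = 579.6 kN × (355 − 15.8) mm = 196.60 kN·m.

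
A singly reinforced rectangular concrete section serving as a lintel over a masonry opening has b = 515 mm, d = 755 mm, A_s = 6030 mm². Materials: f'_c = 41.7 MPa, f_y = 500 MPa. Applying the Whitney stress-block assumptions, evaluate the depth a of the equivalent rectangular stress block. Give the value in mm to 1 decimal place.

a ≈ 165.2 mm

T = A_s f_y = 6030 × 500 = 3015000 N = 3015 kN.
Setting C = 0.85 f'_c a b equal to T: a = 3015000/(0.85 × 41.7 × 515) = 165.2 mm.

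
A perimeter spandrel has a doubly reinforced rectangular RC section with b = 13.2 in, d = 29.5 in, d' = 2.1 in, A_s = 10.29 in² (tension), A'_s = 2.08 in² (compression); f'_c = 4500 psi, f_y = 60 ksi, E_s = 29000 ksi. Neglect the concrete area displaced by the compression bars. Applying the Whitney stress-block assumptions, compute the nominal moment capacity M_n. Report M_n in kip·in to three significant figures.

M_n ≈ 15500 kip·in

Assume both steels yield.
a = (A_s − A'_s) f_y/(0.85 f'_c b) = (10.29 − 2.08) × 60/(0.85 × 4.5 × 13.2) = 9.756 in.
c = a/β₁ = 9.756/0.825 = 11.825 in; ε'_s = 0.003(c − d')/c = 0.0025 ≥ ε_y = 0.0021, so the compression steel yields.
M_n = (A_s − A'_s) f_y (d − a/2) + A'_s f_y (d − d') = 492.6 × (29.5 − 4.878) + 124.8 × (29.5 − 2.1) = 12128.8 + 3419.5 = 15548.3 kip·in.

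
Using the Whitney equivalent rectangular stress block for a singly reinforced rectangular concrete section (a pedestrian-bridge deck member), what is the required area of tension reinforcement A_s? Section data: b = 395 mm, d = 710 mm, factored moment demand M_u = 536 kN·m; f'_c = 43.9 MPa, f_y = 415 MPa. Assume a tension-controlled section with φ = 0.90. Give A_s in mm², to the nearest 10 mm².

M_n = M_u/φ = 536/0.90 = 595.556 kN·m.
With M_n = 0.85 f'_c a b (d − a/2), solve the quadratic for a:
a = d − √(d² − 2M_n/(0.85 f'_c b)) = 710 − √(710² − 2 × 595.556×10⁶/(0.85 × 43.9 × 395)) = 59.39 mm.
A_s = 0.85 f'_c a b / f_y = 0.85 × 43.9 × 59.39 × 395 / 415 = 2109.3 mm².

A_s ≈ 2110 mm²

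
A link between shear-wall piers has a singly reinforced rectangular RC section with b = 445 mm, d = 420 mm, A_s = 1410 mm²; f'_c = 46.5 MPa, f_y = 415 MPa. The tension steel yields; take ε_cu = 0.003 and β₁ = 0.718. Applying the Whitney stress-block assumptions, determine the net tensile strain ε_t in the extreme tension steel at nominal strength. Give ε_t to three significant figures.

a = A_s f_y/(0.85 f'_c b) = 33.27 mm.
β₁ = 0.718, so c = a/β₁ = 33.27/0.718 = 46.34 mm.
From the linear strain diagram with ε_cu = 0.003: ε_t = 0.003 (d − c)/c = 0.003 × (420 − 46.34)/46.34 = 0.0242.
Since ε_t ≥ 0.005, the section is tension-controlled.

ε_t ≈ 0.0242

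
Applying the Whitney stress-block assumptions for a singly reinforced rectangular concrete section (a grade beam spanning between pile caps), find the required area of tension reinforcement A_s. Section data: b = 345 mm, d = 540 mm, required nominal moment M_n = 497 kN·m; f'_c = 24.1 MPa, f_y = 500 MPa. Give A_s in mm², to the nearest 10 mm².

With M_n = 0.85 f'_c a b (d − a/2), solve the quadratic for a:
a = d − √(d² − 2M_n/(0.85 f'_c b)) = 540 − √(540² − 2 × 497×10⁶/(0.85 × 24.1 × 345)) = 151.47 mm.
A_s = 0.85 f'_c a b / f_y = 0.85 × 24.1 × 151.47 × 345 / 500 = 2141.0 mm².

A_s ≈ 2140 mm²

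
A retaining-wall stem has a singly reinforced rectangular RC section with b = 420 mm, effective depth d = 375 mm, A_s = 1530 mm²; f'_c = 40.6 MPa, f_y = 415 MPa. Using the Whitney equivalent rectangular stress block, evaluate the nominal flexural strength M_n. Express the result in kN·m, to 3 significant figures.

M_n ≈ 224 kN·m

T = A_s f_y = 1530 × 415 = 634950 N = 634.95 kN.
From C = T: a = T/(0.85 f'_c b) = 634950/(0.85 × 40.6 × 420) = 43.81 mm.
M_n = T(d − a/2) = 634.95 kN × (375 − 21.905) mm = 224.20 kN·m.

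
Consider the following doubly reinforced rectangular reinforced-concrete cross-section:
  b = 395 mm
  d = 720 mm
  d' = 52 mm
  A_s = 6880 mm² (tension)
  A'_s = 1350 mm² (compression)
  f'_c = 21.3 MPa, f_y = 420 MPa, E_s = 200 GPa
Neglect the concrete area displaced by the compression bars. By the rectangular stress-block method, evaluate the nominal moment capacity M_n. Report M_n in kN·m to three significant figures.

M_n ≈ 1670 kN·m

Assume both tension and compression steel yield.
Net tension couple steel: A_s − A'_s = 5530 mm².
a = (A_s − A'_s) f_y / (0.85 f'_c b) = 2322600/(0.85 × 21.3 × 395) = 324.77 mm.
c = a/β₁ = 324.77/0.85 = 382.08 mm; ε'_s = 0.003(c − d')/c = 0.0026 ≥ f_y/E_s = 0.0021, so compression steel does yield.
M_n = (A_s − A'_s) f_y (d − a/2) + A'_s f_y (d − d') = [2322600 × (720 − 162.385) + 567000 × (720 − 52)] × 10⁻⁶ = 1295.12 + 378.76 = 1673.88 kN·m.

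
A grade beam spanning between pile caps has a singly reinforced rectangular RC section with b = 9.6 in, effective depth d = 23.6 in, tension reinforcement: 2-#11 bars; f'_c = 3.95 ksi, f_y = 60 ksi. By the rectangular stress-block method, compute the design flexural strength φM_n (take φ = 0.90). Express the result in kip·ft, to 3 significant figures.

φM_n ≈ 291 kip·ft

A_s = 2 × 1.56 = 3.12 in².
T = A_s f_y = 3.12 × 60 = 187.2 kips.
a = T/(0.85 f'_c b) = 187.2/(0.85 × 3.95 × 9.6) = 5.808 in.
M_n = T(d − a/2) = 187.2 × (23.6 − 2.904) = 3874.3 kip·in = 3874.3/12 = 322.86 kip·ft.
φM_n = 0.90 × 322.86 = 290.57 kip·ft.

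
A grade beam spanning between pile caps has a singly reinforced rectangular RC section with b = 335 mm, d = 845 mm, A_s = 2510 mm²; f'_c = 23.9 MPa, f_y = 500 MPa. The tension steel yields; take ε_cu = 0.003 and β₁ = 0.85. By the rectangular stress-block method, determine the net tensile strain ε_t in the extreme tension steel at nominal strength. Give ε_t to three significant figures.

ε_t ≈ 0.00868

a = A_s f_y/(0.85 f'_c b) = 184.41 mm.
β₁ = 0.85, so c = a/β₁ = 184.41/0.85 = 216.95 mm.
From the linear strain diagram with ε_cu = 0.003: ε_t = 0.003 (d − c)/c = 0.003 × (845 − 216.95)/216.95 = 0.00868.
Since ε_t ≥ 0.005, the section is tension-controlled.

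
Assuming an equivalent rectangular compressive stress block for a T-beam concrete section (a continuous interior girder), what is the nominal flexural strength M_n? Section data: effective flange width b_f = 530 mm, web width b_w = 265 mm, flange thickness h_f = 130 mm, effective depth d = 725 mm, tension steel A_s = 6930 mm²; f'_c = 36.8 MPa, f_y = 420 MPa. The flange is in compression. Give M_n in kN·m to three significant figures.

Tension: T = A_s f_y = 6930 × 420 = 2910600 N.
Try a within the flange: a = T/(0.85 f'_c b_f) = 2910600/(0.85 × 36.8 × 530) = 175.57 mm.
a = 175.57 > h_f = 130 mm: the block extends into the web. Split into flange-overhang and web parts.
C_f = 0.85 f'_c (b_f − b_w) h_f = 0.85 × 36.8 × (530 − 265) × 130 = 1077596 N.
Remaining web compression depth: a_w = (T − C_f)/(0.85 f'_c b_w) = (2910600 − 1077596)/(0.85 × 36.8 × 265) = 221.13 mm.
M_n = C_f(d − h_f/2) + (T − C_f)(d − a_w/2) = 1077596 × (725 − 65) + 1833004 × (725 − 110.565) = 711.21 + 1126.26 = 1837.47 × 10⁶ N·mm.
M_n = 1837.47 kN·m.

M_n ≈ 1840 kN·m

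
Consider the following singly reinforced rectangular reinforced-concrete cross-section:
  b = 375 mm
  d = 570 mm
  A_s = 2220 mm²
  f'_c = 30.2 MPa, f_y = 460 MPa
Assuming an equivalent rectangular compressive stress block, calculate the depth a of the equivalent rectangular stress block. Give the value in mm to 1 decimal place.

a ≈ 106.1 mm

T = A_s f_y = 2220 × 460 = 1021200 N = 1021.2 kN.
Setting C = 0.85 f'_c a b equal to T: a = 1021200/(0.85 × 30.2 × 375) = 106.1 mm.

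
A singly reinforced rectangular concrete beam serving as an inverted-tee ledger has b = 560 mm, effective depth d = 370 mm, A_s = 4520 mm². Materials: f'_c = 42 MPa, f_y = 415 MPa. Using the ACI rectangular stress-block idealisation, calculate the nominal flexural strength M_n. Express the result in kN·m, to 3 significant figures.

M_n ≈ 606 kN·m

T = A_s f_y = 4520 × 415 = 1875800 N = 1875.8 kN.
From C = T: a = T/(0.85 f'_c b) = 1875800/(0.85 × 42 × 560) = 93.83 mm.
M_n = T(d − a/2) = 1875.8 kN × (370 − 46.915) mm = 606.04 kN·m.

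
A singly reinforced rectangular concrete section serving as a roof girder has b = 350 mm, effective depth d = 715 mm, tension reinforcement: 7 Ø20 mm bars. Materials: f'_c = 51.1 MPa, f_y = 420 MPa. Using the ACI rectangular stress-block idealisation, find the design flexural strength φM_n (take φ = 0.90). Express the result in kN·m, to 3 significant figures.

φM_n ≈ 569 kN·m

A_s = 7 × 314 = 2198 mm².
T = A_s f_y = 2198 × 420 = 923160 N = 923.16 kN.
From C = T: a = T/(0.85 f'_c b) = 923160/(0.85 × 51.1 × 350) = 60.73 mm.
M_n = T(d − a/2) = 923.16 kN × (715 − 30.365) mm = 632.03 kN·m.
φM_n = 0.90 × 632.03 = 568.83 kN·m.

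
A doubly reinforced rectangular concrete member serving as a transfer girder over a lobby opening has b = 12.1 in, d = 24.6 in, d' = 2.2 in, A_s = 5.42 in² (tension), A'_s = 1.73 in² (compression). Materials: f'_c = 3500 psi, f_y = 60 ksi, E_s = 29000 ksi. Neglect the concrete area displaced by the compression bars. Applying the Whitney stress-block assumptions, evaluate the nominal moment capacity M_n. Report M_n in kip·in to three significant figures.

M_n ≈ 7090 kip·in

Assume both steels yield.
a = (A_s − A'_s) f_y/(0.85 f'_c b) = (5.42 − 1.73) × 60/(0.85 × 3.5 × 12.1) = 6.150 in.
c = a/β₁ = 6.150/0.85 = 7.235 in; ε'_s = 0.003(c − d')/c = 0.0021 ≥ ε_y = 0.0021, so the compression steel yields.
M_n = (A_s − A'_s) f_y (d − a/2) + A'_s f_y (d − d') = 221.4 × (24.6 − 3.075) + 103.8 × (24.6 − 2.2) = 4765.6 + 2325.1 = 7090.7 kip·in.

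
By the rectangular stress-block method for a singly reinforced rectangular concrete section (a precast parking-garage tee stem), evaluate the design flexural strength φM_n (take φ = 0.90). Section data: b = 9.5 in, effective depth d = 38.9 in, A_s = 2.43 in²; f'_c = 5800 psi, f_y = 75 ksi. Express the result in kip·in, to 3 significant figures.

T = A_s f_y = 2.43 × 75 = 182.25 kips.
a = T/(0.85 f'_c b) = 182.25/(0.85 × 5.8 × 9.5) = 3.891 in.
M_n = T(d − a/2) = 182.25 × (38.9 − 1.9455) = 6735.0 kip·in.
φM_n = 0.90 × 6735.0 = 6061.5 kip·in.

φM_n ≈ 6060 kip·in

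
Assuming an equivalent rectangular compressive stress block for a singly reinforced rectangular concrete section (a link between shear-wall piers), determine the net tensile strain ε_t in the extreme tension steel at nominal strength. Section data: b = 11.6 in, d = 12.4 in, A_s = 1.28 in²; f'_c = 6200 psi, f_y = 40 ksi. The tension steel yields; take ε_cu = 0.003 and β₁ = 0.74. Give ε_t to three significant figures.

a = A_s f_y/(0.85 f'_c b) = 0.838 in.
β₁ = 0.74, so c = a/β₁ = 0.838/0.74 = 1.132 in.
From the linear strain diagram with ε_cu = 0.003: ε_t = 0.003 (d − c)/c = 0.003 × (12.4 − 1.132)/1.132 = 0.0299.
Since ε_t ≥ 0.005, the section is tension-controlled.

ε_t ≈ 0.0299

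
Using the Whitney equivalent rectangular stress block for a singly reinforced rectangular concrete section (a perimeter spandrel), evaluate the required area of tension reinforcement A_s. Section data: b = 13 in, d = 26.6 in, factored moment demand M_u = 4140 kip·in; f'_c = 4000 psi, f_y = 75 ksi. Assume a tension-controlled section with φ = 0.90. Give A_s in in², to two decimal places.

M_n = M_u/φ = 4140/0.90 = 4600 kip·in.
From M_n = 0.85 f'_c a b (d − a/2):
a = d − √(d² − 2M_n/(0.85 f'_c b)) = 26.6 − √(26.6² − 2 × 4600/(0.85 × 4 × 13)) = 4.252 in.
A_s = 0.85 f'_c a b / f_y = 0.85 × 4 × 4.252 × 13 / 75 = 2.506 in².

A_s ≈ 2.51 in²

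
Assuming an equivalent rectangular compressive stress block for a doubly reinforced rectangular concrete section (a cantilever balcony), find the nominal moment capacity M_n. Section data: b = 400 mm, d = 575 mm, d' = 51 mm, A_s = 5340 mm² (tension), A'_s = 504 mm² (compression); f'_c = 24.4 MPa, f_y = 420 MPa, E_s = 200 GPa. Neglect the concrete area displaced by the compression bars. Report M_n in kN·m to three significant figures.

Assume both tension and compression steel yield.
Net tension couple steel: A_s − A'_s = 4836 mm².
a = (A_s − A'_s) f_y / (0.85 f'_c b) = 2031120/(0.85 × 24.4 × 400) = 244.83 mm.
c = a/β₁ = 244.83/0.85 = 288.04 mm; ε'_s = 0.003(c − d')/c = 0.0025 ≥ f_y/E_s = 0.0021, so compression steel does yield.
M_n = (A_s − A'_s) f_y (d − a/2) + A'_s f_y (d − d') = [2031120 × (575 − 122.415) + 211680 × (575 − 51)] × 10⁻⁶ = 919.25 + 110.92 = 1030.17 kN·m.

M_n ≈ 1030 kN·m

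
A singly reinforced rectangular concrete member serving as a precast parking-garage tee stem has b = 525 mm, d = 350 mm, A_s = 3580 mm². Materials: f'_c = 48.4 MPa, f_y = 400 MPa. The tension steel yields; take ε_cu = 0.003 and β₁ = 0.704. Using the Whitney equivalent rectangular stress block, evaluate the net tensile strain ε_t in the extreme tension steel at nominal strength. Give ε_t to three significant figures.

ε_t ≈ 0.00815

a = A_s f_y/(0.85 f'_c b) = 66.30 mm.
β₁ = 0.704, so c = a/β₁ = 66.30/0.704 = 94.18 mm.
From the linear strain diagram with ε_cu = 0.003: ε_t = 0.003 (d − c)/c = 0.003 × (350 − 94.18)/94.18 = 0.00815.
Since ε_t ≥ 0.005, the section is tension-controlled.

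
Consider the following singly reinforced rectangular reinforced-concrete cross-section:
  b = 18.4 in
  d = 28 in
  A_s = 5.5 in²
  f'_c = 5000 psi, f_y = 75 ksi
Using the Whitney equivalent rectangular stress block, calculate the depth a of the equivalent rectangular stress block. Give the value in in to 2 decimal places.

a ≈ 5.27 in

T = A_s f_y = 5.5 × 75 = 412.5 kips.
a = T/(0.85 f'_c b) = 412.5/(0.85 × 5 × 18.4) = 5.27 in.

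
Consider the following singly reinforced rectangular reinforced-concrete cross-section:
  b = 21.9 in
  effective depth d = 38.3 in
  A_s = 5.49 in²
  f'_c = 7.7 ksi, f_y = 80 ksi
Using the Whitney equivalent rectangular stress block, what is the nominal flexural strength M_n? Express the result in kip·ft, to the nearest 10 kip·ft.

T = A_s f_y = 5.49 × 80 = 439.2 kips.
a = T/(0.85 f'_c b) = 439.2/(0.85 × 7.7 × 21.9) = 3.064 in.
M_n = T(d − a/2) = 439.2 × (38.3 − 1.532) = 16148.5 kip·in = 16148.5/12 = 1345.71 kip·ft.

M_n ≈ 1350 kip·ft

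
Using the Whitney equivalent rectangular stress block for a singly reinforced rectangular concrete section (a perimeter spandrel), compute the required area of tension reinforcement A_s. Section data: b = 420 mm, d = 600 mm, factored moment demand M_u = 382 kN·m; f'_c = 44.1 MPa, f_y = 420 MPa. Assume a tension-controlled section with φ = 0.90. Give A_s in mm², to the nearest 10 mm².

A_s ≈ 1750 mm²

M_n = M_u/φ = 382/0.90 = 424.444 kN·m.
With M_n = 0.85 f'_c a b (d − a/2), solve the quadratic for a:
a = d − √(d² − 2M_n/(0.85 f'_c b)) = 600 − √(600² − 2 × 424.444×10⁶/(0.85 × 44.1 × 420)) = 46.75 mm.
A_s = 0.85 f'_c a b / f_y = 0.85 × 44.1 × 46.75 × 420 / 420 = 1752.4 mm².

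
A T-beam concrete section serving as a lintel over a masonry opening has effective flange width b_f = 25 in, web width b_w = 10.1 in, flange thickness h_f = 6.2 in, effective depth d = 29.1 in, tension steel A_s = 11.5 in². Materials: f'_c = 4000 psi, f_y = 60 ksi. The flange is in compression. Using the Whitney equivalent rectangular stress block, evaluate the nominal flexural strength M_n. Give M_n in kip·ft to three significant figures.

Tension: T = A_s f_y = 11.5 × 60 = 690 kips.
Try a within the flange: a = T/(0.85 f'_c b_f) = 690/(0.85 × 4 × 25) = 8.118 in.
a = 8.118 > h_f = 6.2 in: the block extends into the web. Split into flange-overhang and web parts.
C_f = 0.85 f'_c (b_f − b_w) h_f = 0.85 × 4 × (25 − 10.1) × 6.2 = 314.1 kips.
Remaining web compression depth: a_w = (T − C_f)/(0.85 f'_c b_w) = (690 − 314.1)/(0.85 × 4 × 10.1) = 10.946 in.
M_n = C_f(d − h_f/2) + (T − C_f)(d − a_w/2) = 314.1 × (29.1 − 3.1) + 375.9 × (29.1 − 5.473) = 8166.6 + 8881.4 = 17048.0 kip·in.
M_n = 17048.0/12 = 1420.67 kip·ft.

M_n ≈ 1420 kip·ft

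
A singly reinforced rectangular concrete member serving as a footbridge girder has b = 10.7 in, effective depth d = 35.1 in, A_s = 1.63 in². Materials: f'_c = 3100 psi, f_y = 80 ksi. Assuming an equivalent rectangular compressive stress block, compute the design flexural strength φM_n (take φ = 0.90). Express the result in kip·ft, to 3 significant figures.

φM_n ≈ 321 kip·ft

T = A_s f_y = 1.63 × 80 = 130.4 kips.
a = T/(0.85 f'_c b) = 130.4/(0.85 × 3.1 × 10.7) = 4.625 in.
M_n = T(d − a/2) = 130.4 × (35.1 − 2.3125) = 4275.5 kip·in = 4275.5/12 = 356.29 kip·ft.
φM_n = 0.90 × 356.29 = 320.66 kip·ft.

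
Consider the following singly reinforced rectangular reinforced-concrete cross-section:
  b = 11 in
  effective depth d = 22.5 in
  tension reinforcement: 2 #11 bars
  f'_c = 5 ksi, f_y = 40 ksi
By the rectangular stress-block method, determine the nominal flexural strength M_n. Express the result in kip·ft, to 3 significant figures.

M_n ≈ 220 kip·ft

A_s = 2 × 1.56 = 3.12 in².
T = A_s f_y = 3.12 × 40 = 124.8 kips.
a = T/(0.85 f'_c b) = 124.8/(0.85 × 5 × 11) = 2.670 in.
M_n = T(d − a/2) = 124.8 × (22.5 − 1.335) = 2641.4 kip·in = 2641.4/12 = 220.12 kip·ft.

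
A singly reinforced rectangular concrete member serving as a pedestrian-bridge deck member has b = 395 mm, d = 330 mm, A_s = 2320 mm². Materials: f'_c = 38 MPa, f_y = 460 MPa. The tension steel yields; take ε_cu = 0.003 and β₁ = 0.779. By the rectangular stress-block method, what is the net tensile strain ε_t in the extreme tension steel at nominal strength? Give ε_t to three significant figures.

a = A_s f_y/(0.85 f'_c b) = 83.65 mm.
β₁ = 0.779, so c = a/β₁ = 83.65/0.779 = 107.38 mm.
From the linear strain diagram with ε_cu = 0.003: ε_t = 0.003 (d − c)/c = 0.003 × (330 − 107.38)/107.38 = 0.00622.
Since ε_t ≥ 0.005, the section is tension-controlled.

ε_t ≈ 0.00622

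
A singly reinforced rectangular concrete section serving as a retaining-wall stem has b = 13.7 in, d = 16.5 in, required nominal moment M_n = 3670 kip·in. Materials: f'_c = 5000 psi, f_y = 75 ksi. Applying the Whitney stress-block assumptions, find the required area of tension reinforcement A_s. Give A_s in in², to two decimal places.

A_s ≈ 3.42 in²

From M_n = 0.85 f'_c a b (d − a/2):
a = d − √(d² − 2M_n/(0.85 f'_c b)) = 16.5 − √(16.5² − 2 × 3670/(0.85 × 5 × 13.7)) = 4.409 in.
A_s = 0.85 f'_c a b / f_y = 0.85 × 5 × 4.409 × 13.7 / 75 = 3.423 in².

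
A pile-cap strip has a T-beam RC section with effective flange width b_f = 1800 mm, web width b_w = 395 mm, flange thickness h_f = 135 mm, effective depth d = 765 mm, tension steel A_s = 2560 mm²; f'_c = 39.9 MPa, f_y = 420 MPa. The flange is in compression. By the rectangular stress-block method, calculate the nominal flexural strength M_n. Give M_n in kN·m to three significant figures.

Tension: T = A_s f_y = 2560 × 420 = 1075200 N.
Try a within the flange: a = T/(0.85 f'_c b_f) = 1075200/(0.85 × 39.9 × 1800) = 17.61 mm.
Since a = 17.61 ≤ h_f = 135 mm, the stress block lies entirely in the flange; analyse as a rectangular beam of width b_f.
M_n = T(d − a/2) = 1075200 × (765 − 8.805) = 813.06 × 10⁶ N·mm.
M_n = 813.06 kN·m.

M_n ≈ 813 kN·m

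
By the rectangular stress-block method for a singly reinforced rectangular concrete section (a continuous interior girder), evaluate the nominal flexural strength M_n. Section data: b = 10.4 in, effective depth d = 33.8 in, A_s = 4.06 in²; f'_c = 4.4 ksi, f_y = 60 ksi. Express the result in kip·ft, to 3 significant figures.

M_n ≈ 623 kip·ft

T = A_s f_y = 4.06 × 60 = 243.6 kips.
a = T/(0.85 f'_c b) = 243.6/(0.85 × 4.4 × 10.4) = 6.263 in.
M_n = T(d − a/2) = 243.6 × (33.8 − 3.1315) = 7470.8 kip·in = 7470.8/12 = 622.57 kip·ft.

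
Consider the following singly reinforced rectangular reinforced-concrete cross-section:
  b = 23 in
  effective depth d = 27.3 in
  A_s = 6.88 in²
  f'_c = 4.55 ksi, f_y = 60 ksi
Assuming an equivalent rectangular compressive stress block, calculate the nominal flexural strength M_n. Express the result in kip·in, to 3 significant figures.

M_n ≈ 10300 kip·in

T = A_s f_y = 6.88 × 60 = 412.8 kips.
a = T/(0.85 f'_c b) = 412.8/(0.85 × 4.55 × 23) = 4.641 in.
M_n = T(d − a/2) = 412.8 × (27.3 − 2.3205) = 10311.5 kip·in.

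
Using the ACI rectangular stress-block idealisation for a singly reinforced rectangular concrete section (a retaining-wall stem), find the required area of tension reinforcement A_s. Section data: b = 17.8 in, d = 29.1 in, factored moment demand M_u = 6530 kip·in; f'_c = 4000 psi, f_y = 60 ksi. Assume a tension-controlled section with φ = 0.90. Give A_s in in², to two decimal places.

A_s ≈ 4.50 in²

M_n = M_u/φ = 6530/0.90 = 7255.56 kip·in.
From M_n = 0.85 f'_c a b (d − a/2):
a = d − √(d² − 2M_n/(0.85 f'_c b)) = 29.1 − √(29.1² − 2 × 7255.56/(0.85 × 4 × 17.8)) = 4.462 in.
A_s = 0.85 f'_c a b / f_y = 0.85 × 4 × 4.462 × 17.8 / 60 = 4.501 in².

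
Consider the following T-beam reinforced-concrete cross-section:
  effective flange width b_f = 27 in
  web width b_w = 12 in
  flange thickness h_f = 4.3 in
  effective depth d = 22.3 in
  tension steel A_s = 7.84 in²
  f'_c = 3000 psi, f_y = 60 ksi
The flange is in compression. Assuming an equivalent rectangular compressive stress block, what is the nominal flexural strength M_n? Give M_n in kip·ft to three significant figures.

M_n ≈ 717 kip·ft

Tension: T = A_s f_y = 7.84 × 60 = 470.4 kips.
Try a within the flange: a = T/(0.85 f'_c b_f) = 470.4/(0.85 × 3 × 27) = 6.832 in.
a = 6.832 > h_f = 4.3 in: the block extends into the web. Split into flange-overhang and web parts.
C_f = 0.85 f'_c (b_f − b_w) h_f = 0.85 × 3 × (27 − 12) × 4.3 = 164.5 kips.
Remaining web compression depth: a_w = (T − C_f)/(0.85 f'_c b_w) = (470.4 − 164.5)/(0.85 × 3 × 12) = 9.997 in.
M_n = C_f(d − h_f/2) + (T − C_f)(d − a_w/2) = 164.5 × (22.3 − 2.15) + 305.9 × (22.3 − 4.9985) = 3314.7 + 5292.5 = 8607.2 kip·in.
M_n = 8607.2/12 = 717.27 kip·ft.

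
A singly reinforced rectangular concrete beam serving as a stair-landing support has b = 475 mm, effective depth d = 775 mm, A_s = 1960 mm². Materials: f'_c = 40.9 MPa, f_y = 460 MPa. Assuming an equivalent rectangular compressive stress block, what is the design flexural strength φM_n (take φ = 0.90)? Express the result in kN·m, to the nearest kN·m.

T = A_s f_y = 1960 × 460 = 901600 N = 901.6 kN.
From C = T: a = T/(0.85 f'_c b) = 901600/(0.85 × 40.9 × 475) = 54.60 mm.
M_n = T(d − a/2) = 901.6 kN × (775 − 27.3) mm = 674.13 kN·m.
φM_n = 0.90 × 674.13 = 606.72 kN·m.

φM_n ≈ 607 kN·m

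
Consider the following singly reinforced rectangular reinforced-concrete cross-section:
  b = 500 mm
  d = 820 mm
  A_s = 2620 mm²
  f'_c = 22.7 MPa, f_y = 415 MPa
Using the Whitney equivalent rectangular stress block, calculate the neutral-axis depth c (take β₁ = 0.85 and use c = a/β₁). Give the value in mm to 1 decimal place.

c ≈ 132.6 mm

T = A_s f_y = 2620 × 415 = 1087300 N = 1087.3 kN.
Setting C = 0.85 f'_c a b equal to T: a = 1087300/(0.85 × 22.7 × 500) = 112.703 mm.
With β₁ = 0.85, c = a/β₁ = 112.703/0.85 = 132.6 mm.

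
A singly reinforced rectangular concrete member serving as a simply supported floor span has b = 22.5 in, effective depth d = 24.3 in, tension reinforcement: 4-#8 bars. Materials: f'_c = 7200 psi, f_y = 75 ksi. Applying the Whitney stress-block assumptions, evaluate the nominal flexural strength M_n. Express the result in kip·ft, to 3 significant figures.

A_s = 4 × 0.79 = 3.16 in².
T = A_s f_y = 3.16 × 75 = 237 kips.
a = T/(0.85 f'_c b) = 237/(0.85 × 7.2 × 22.5) = 1.721 in.
M_n = T(d − a/2) = 237 × (24.3 − 0.8605) = 5555.2 kip·in = 5555.2/12 = 462.93 kip·ft.

M_n ≈ 463 kip·ft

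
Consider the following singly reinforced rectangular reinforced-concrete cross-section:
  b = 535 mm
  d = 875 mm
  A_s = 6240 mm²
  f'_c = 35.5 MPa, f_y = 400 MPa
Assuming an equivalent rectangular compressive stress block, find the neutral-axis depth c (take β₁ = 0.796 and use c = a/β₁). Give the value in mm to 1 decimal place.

T = A_s f_y = 6240 × 400 = 2496000 N = 2496 kN.
Setting C = 0.85 f'_c a b equal to T: a = 2496000/(0.85 × 35.5 × 535) = 154.612 mm.
With β₁ = 0.796, c = a/β₁ = 154.612/0.796 = 194.2 mm.

c ≈ 194.2 mm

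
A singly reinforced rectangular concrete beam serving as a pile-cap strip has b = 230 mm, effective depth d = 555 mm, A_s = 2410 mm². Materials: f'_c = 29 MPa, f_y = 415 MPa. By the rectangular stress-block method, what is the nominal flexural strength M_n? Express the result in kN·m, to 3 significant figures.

M_n ≈ 467 kN·m

T = A_s f_y = 2410 × 415 = 1000150 N = 1000.15 kN.
From C = T: a = T/(0.85 f'_c b) = 1000150/(0.85 × 29 × 230) = 176.41 mm.
M_n = T(d − a/2) = 1000.15 kN × (555 − 88.205) mm = 466.87 kN·m.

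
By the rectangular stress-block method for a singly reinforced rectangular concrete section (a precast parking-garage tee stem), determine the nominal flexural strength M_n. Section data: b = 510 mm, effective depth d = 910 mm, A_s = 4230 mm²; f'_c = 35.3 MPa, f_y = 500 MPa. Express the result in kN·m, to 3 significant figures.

T = A_s f_y = 4230 × 500 = 2115000 N = 2115 kN.
From C = T: a = T/(0.85 f'_c b) = 2115000/(0.85 × 35.3 × 510) = 138.21 mm.
M_n = T(d − a/2) = 2115 kN × (910 − 69.105) mm = 1778.49 kN·m.

M_n ≈ 1780 kN·m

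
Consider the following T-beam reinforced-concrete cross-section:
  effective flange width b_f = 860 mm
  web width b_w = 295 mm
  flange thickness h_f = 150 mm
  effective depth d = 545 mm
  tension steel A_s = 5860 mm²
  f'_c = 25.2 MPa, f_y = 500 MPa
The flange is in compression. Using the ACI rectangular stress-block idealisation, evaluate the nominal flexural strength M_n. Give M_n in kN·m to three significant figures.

M_n ≈ 1360 kN·m

Tension: T = A_s f_y = 5860 × 500 = 2930000 N.
Try a within the flange: a = T/(0.85 f'_c b_f) = 2930000/(0.85 × 25.2 × 860) = 159.06 mm.
a = 159.06 > h_f = 150 mm: the block extends into the web. Split into flange-overhang and web parts.
C_f = 0.85 f'_c (b_f − b_w) h_f = 0.85 × 25.2 × (860 − 295) × 150 = 1815345 N.
Remaining web compression depth: a_w = (T − C_f)/(0.85 f'_c b_w) = (2930000 − 1815345)/(0.85 × 25.2 × 295) = 176.40 mm.
M_n = C_f(d − h_f/2) + (T − C_f)(d − a_w/2) = 1815345 × (545 − 75) + 1114655 × (545 − 88.2) = 853.21 + 509.17 = 1362.38 × 10⁶ N·mm.
M_n = 1362.38 kN·m.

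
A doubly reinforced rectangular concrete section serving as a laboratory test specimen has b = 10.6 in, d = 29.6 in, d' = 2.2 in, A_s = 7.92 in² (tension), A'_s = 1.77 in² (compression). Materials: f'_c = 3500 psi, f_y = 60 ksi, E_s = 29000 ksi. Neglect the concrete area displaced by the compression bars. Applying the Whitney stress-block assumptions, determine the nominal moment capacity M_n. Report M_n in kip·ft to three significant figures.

M_n ≈ 973 kip·ft

Assume both steels yield.
a = (A_s − A'_s) f_y/(0.85 f'_c b) = (7.92 − 1.77) × 60/(0.85 × 3.5 × 10.6) = 11.701 in.
c = a/β₁ = 11.701/0.85 = 13.766 in; ε'_s = 0.003(c − d')/c = 0.0025 ≥ ε_y = 0.0021, so the compression steel yields.
M_n = (A_s − A'_s) f_y (d − a/2) + A'_s f_y (d − d') = 369 × (29.6 − 5.8505) + 106.2 × (29.6 − 2.2) = 8763.6 + 2909.9 = 11673.5 kip·in = 11673.5/12 = 972.79 kip·ft.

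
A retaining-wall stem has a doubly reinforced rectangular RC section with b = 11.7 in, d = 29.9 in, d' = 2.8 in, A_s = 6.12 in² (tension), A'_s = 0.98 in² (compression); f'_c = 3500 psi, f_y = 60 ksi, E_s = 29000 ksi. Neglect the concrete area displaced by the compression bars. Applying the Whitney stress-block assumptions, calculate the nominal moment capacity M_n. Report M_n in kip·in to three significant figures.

M_n ≈ 9450 kip·in

Assume both steels yield.
a = (A_s − A'_s) f_y/(0.85 f'_c b) = (6.12 − 0.98) × 60/(0.85 × 3.5 × 11.7) = 8.860 in.
c = a/β₁ = 8.860/0.85 = 10.424 in; ε'_s = 0.003(c − d')/c = 0.0022 ≥ ε_y = 0.0021, so the compression steel yields.
M_n = (A_s − A'_s) f_y (d − a/2) + A'_s f_y (d − d') = 308.4 × (29.9 − 4.43) + 58.8 × (29.9 − 2.8) = 7854.9 + 1593.5 = 9448.4 kip·in.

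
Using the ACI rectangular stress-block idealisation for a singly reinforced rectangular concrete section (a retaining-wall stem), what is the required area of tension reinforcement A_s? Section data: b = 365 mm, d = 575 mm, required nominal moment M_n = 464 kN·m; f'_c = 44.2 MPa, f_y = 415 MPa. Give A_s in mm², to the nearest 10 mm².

A_s ≈ 2060 mm²

With M_n = 0.85 f'_c a b (d − a/2), solve the quadratic for a:
a = d − √(d² − 2M_n/(0.85 f'_c b)) = 575 − √(575² − 2 × 464×10⁶/(0.85 × 44.2 × 365)) = 62.21 mm.
A_s = 0.85 f'_c a b / f_y = 0.85 × 44.2 × 62.21 × 365 / 415 = 2055.6 mm².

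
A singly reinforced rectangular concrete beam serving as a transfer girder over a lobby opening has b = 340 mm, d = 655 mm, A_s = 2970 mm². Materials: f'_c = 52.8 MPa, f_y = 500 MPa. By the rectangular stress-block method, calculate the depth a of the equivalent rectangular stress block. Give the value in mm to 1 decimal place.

a ≈ 97.3 mm

T = A_s f_y = 2970 × 500 = 1485000 N = 1485 kN.
Setting C = 0.85 f'_c a b equal to T: a = 1485000/(0.85 × 52.8 × 340) = 97.3 mm.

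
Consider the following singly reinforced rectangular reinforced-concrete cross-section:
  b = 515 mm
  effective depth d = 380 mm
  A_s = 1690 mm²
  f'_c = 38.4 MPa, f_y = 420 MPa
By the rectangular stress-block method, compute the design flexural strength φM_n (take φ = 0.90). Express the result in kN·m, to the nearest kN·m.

φM_n ≈ 229 kN·m

T = A_s f_y = 1690 × 420 = 709800 N = 709.8 kN.
From C = T: a = T/(0.85 f'_c b) = 709800/(0.85 × 38.4 × 515) = 42.23 mm.
M_n = T(d − a/2) = 709.8 kN × (380 − 21.115) mm = 254.74 kN·m.
φM_n = 0.90 × 254.74 = 229.27 kN·m.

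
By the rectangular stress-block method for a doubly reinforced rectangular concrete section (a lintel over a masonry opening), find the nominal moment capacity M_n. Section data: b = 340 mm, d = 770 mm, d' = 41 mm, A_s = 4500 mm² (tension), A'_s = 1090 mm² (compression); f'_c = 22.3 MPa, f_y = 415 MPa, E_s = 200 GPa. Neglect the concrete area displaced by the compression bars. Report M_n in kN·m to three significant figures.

Assume both tension and compression steel yield.
Net tension couple steel: A_s − A'_s = 3410 mm².
a = (A_s − A'_s) f_y / (0.85 f'_c b) = 1415150/(0.85 × 22.3 × 340) = 219.58 mm.
c = a/β₁ = 219.58/0.85 = 258.33 mm; ε'_s = 0.003(c − d')/c = 0.0025 ≥ f_y/E_s = 0.0021, so compression steel does yield.
M_n = (A_s − A'_s) f_y (d − a/2) + A'_s f_y (d − d') = [1415150 × (770 − 109.79) + 452350 × (770 − 41)] × 10⁻⁶ = 934.30 + 329.76 = 1264.06 kN·m.

M_n ≈ 1260 kN·m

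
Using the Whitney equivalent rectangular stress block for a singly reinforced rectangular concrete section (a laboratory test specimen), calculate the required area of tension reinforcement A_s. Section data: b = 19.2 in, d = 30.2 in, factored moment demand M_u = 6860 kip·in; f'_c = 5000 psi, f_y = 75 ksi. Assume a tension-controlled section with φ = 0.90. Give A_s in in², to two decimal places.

A_s ≈ 3.56 in²

M_n = M_u/φ = 6860/0.90 = 7622.22 kip·in.
From M_n = 0.85 f'_c a b (d − a/2):
a = d − √(d² − 2M_n/(0.85 f'_c b)) = 30.2 − √(30.2² − 2 × 7622.22/(0.85 × 5 × 19.2)) = 3.270 in.
A_s = 0.85 f'_c a b / f_y = 0.85 × 5 × 3.270 × 19.2 / 75 = 3.558 in².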